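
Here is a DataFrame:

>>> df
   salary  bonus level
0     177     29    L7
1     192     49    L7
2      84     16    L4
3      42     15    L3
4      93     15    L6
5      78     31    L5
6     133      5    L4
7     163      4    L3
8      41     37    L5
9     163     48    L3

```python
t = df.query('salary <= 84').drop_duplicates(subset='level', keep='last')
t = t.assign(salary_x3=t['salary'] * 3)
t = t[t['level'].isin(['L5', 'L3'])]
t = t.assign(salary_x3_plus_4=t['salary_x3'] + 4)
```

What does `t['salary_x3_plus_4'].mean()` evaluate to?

128.5

filter rows where salary <= 84:
   salary  bonus level
2      84     16    L4
3      42     15    L3
5      78     31    L5
8      41     37    L5
drop duplicate level (keep=last):
   salary  bonus level
2      84     16    L4
3      42     15    L3
8      41     37    L5
add column salary_x3 = t['salary'] * 3:
   salary  bonus level  salary_x3
2      84     16    L4        252
3      42     15    L3        126
8      41     37    L5        123
filter rows where level in ['L5', 'L3']:
   salary  bonus level  salary_x3
3      42     15    L3        126
8      41     37    L5        123
add column salary_x3_plus_4 = t['salary_x3'] + 4:
   salary  bonus level  salary_x3  salary_x3_plus_4
3      42     15    L3        126               130
8      41     37    L5        123               127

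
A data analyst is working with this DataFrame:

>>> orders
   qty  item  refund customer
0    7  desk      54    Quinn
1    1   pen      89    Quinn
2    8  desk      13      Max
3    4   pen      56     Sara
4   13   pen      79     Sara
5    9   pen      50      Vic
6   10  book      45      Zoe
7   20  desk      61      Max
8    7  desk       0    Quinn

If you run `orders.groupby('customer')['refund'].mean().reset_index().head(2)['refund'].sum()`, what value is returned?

group by customer, mean of refund:
customer
Max      37.000000
Quinn    47.666667
Sara     67.500000
Vic      50.000000
Zoe      45.000000
Name: refund, dtype: float64
reset_index():
  customer     refund
0      Max  37.000000
1    Quinn  47.666667
2     Sara  67.500000
3      Vic  50.000000
4      Zoe  45.000000
take first 2 rows:
  customer     refund
0      Max  37.000000
1    Quinn  47.666667
Taking the sum of column 'refund' gives 84.6666666667.

84.6666666667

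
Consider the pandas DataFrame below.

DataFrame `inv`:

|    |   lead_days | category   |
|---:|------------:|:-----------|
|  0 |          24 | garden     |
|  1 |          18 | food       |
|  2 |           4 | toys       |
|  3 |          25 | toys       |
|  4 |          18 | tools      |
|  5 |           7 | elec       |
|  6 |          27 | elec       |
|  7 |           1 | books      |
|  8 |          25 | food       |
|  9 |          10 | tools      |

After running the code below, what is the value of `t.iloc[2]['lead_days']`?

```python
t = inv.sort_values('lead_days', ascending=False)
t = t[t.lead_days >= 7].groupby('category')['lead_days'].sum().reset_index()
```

24

sort by lead_days descending:
   lead_days category
6         27     elec
3         25     toys
8         25     food
0         24   garden
1         18     food
4         18    tools
9         10    tools
5          7     elec
2          4     toys
7          1    books
filter rows where lead_days >= 7:
   lead_days category
6         27     elec
3         25     toys
8         25     food
0         24   garden
1         18     food
4         18    tools
9         10    tools
5          7     elec
group by category, sum of lead_days:
category
elec      34
food      43
garden    24
tools     28
toys      25
Name: lead_days, dtype: int64
reset_index():
  category  lead_days
0     elec         34
1     food         43
2   garden         24
3    tools         28
4     toys         25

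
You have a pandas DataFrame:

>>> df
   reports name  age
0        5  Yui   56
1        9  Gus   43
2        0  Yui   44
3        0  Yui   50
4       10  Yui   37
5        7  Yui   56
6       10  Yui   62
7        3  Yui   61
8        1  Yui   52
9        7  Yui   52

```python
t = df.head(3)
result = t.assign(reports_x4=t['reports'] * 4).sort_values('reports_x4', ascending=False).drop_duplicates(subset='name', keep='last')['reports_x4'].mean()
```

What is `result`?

18.0

take first 3 rows:
   reports name  age
0        5  Yui   56
1        9  Gus   43
2        0  Yui   44
add column reports_x4 = t['reports'] * 4:
   reports name  age  reports_x4
0        5  Yui   56          20
1        9  Gus   43          36
2        0  Yui   44           0
sort by reports_x4 descending:
   reports name  age  reports_x4
1        9  Gus   43          36
0        5  Yui   56          20
2        0  Yui   44           0
drop duplicate name (keep=last):
   reports name  age  reports_x4
1        9  Gus   43          36
2        0  Yui   44           0
Then the mean of column 'reports_x4': 18.0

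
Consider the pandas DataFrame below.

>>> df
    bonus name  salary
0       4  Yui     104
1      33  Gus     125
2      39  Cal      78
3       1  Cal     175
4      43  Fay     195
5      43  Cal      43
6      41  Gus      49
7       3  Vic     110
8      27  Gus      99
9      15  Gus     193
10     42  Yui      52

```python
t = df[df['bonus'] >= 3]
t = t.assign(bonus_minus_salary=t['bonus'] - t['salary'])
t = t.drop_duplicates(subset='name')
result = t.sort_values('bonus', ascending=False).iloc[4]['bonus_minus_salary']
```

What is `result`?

-107

filter rows where bonus >= 3:
    bonus name  salary
0       4  Yui     104
1      33  Gus     125
2      39  Cal      78
4      43  Fay     195
5      43  Cal      43
6      41  Gus      49
7       3  Vic     110
8      27  Gus      99
9      15  Gus     193
10     42  Yui      52
add column bonus_minus_salary = t['bonus'] - t['salary']:
    bonus name  salary  bonus_minus_salary
0       4  Yui     104                -100
1      33  Gus     125                 -92
2      39  Cal      78                 -39
4      43  Fay     195                -152
5      43  Cal      43                   0
6      41  Gus      49                  -8
7       3  Vic     110                -107
8      27  Gus      99                 -72
9      15  Gus     193                -178
10     42  Yui      52                 -10
drop duplicate name (keep=first):
   bonus name  salary  bonus_minus_salary
0      4  Yui     104                -100
1     33  Gus     125                 -92
2     39  Cal      78                 -39
4     43  Fay     195                -152
7      3  Vic     110                -107
sort by bonus descending:
   bonus name  salary  bonus_minus_salary
4     43  Fay     195                -152
2     39  Cal      78                 -39
1     33  Gus     125                 -92
0      4  Yui     104                -100
7      3  Vic     110                -107
So iloc[4]['bonus_minus_salary'] = -107.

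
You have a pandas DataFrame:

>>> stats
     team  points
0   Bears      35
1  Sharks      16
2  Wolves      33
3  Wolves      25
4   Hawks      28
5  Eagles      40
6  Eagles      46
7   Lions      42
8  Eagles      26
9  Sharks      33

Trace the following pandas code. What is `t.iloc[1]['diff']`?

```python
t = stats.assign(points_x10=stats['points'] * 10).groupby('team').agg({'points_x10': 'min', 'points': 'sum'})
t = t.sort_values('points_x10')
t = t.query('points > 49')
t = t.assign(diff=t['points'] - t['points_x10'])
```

-148

add column points_x10 = stats['points'] * 10:
     team  points  points_x10
0   Bears      35         350
1  Sharks      16         160
2  Wolves      33         330
3  Wolves      25         250
4   Hawks      28         280
5  Eagles      40         400
6  Eagles      46         460
7   Lions      42         420
8  Eagles      26         260
9  Sharks      33         330
group by team: min(points_x10), sum(points):
        points_x10  points
team                      
Bears          350      35
Eagles         260     112
Hawks          280      28
Lions          420      42
Sharks         160      49
Wolves         250      58
sort by points_x10:
        points_x10  points
team                      
Sharks         160      49
Wolves         250      58
Eagles         260     112
Hawks          280      28
Bears          350      35
Lions          420      42
filter rows where points > 49:
        points_x10  points
team                      
Wolves         250      58
Eagles         260     112
add column diff = t['points'] - t['points_x10']:
        points_x10  points  diff
team                            
Wolves         250      58  -192
Eagles         260     112  -148
Finally, value at position 1, column 'diff' = -148.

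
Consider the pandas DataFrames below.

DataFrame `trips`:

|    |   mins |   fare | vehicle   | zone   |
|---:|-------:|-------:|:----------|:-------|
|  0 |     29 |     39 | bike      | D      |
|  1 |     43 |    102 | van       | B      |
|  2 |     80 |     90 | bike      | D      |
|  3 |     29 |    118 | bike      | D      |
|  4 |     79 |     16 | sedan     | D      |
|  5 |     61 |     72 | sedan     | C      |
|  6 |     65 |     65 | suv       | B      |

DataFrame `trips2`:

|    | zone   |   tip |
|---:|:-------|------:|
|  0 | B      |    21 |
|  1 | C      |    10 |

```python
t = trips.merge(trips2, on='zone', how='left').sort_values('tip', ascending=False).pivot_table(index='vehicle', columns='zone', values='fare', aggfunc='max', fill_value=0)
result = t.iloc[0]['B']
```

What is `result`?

0

merge on 'zone' (how='left') → 7 rows:
   mins  fare vehicle zone   tip
0    29    39    bike    D   NaN
1    43   102     van    B  21.0
2    80    90    bike    D   NaN
3    29   118    bike    D   NaN
4    79    16   sedan    D   NaN
5    61    72   sedan    C  10.0
6    65    65     suv    B  21.0
sort by tip descending:
   mins  fare vehicle zone   tip
1    43   102     van    B  21.0
6    65    65     suv    B  21.0
5    61    72   sedan    C  10.0
0    29    39    bike    D   NaN
2    80    90    bike    D   NaN
3    29   118    bike    D   NaN
4    79    16   sedan    D   NaN
pivot: rows=vehicle, cols=zone, max(fare):
zone       B   C    D
vehicle              
bike       0   0  118
sedan      0  72   16
suv       65   0    0
van      102   0    0
value at position 0, column 'B' → 0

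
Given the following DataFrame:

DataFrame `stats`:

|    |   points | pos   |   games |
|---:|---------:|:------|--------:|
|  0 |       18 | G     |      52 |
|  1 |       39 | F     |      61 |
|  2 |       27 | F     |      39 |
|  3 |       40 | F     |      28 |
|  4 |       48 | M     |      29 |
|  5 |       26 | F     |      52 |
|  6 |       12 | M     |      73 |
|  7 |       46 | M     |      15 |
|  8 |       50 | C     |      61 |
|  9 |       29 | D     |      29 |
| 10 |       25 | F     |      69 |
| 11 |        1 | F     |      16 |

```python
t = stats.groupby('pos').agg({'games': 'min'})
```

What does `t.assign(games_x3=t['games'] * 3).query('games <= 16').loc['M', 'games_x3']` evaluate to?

group by pos, min of games:
     games
pos       
C       61
D       29
F       16
G       52
M       15
add column games_x3 = t['games'] * 3:
     games  games_x3
pos                 
C       61       183
D       29        87
F       16        48
G       52       156
M       15        45
filter rows where games <= 16:
     games  games_x3
pos                 
F       16        48
M       15        45

45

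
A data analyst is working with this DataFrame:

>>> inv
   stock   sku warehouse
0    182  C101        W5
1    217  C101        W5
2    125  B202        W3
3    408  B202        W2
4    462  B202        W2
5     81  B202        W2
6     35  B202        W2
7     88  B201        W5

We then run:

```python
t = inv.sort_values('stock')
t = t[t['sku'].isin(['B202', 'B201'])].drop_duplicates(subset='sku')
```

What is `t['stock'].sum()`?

123

sort by stock:
   stock   sku warehouse
6     35  B202        W2
5     81  B202        W2
7     88  B201        W5
2    125  B202        W3
0    182  C101        W5
1    217  C101        W5
3    408  B202        W2
4    462  B202        W2
filter rows where sku in ['B202', 'B201']:
   stock   sku warehouse
6     35  B202        W2
5     81  B202        W2
7     88  B201        W5
2    125  B202        W3
3    408  B202        W2
4    462  B202        W2
drop duplicate sku (keep=first):
   stock   sku warehouse
6     35  B202        W2
7     88  B201        W5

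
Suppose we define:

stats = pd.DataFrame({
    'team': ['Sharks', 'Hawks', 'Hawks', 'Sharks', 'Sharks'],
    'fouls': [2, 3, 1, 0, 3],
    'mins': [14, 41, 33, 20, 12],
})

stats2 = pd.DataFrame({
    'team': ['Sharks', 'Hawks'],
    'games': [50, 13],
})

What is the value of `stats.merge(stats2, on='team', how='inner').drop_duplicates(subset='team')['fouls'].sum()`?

merge on 'team' (how='inner') → 5 rows:
     team  fouls  mins  games
0  Sharks      2    14     50
1   Hawks      3    41     13
2   Hawks      1    33     13
3  Sharks      0    20     50
4  Sharks      3    12     50
drop duplicate team (keep=first):
     team  fouls  mins  games
0  Sharks      2    14     50
1   Hawks      3    41     13
The sum of column 'fouls' is 5.

5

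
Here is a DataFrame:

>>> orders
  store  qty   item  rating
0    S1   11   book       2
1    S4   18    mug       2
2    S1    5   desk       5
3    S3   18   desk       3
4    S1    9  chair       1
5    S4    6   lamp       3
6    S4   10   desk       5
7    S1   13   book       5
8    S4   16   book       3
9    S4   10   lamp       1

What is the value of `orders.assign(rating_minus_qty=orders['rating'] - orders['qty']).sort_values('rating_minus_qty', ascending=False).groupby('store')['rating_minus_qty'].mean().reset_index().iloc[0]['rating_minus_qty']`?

-6.25

add column rating_minus_qty = orders['rating'] - orders['qty']:
  store  qty   item  rating  rating_minus_qty
0    S1   11   book       2                -9
1    S4   18    mug       2               -16
2    S1    5   desk       5                 0
3    S3   18   desk       3               -15
4    S1    9  chair       1                -8
5    S4    6   lamp       3                -3
6    S4   10   desk       5                -5
7    S1   13   book       5                -8
8    S4   16   book       3               -13
9    S4   10   lamp       1                -9
sort by rating_minus_qty descending:
  store  qty   item  rating  rating_minus_qty
2    S1    5   desk       5                 0
5    S4    6   lamp       3                -3
6    S4   10   desk       5                -5
4    S1    9  chair       1                -8
7    S1   13   book       5                -8
0    S1   11   book       2                -9
9    S4   10   lamp       1                -9
8    S4   16   book       3               -13
3    S3   18   desk       3               -15
1    S4   18    mug       2               -16
group by store, mean of rating_minus_qty:
store
S1    -6.25
S3   -15.00
S4    -9.20
Name: rating_minus_qty, dtype: float64
reset_index():
  store  rating_minus_qty
0    S1             -6.25
1    S3            -15.00
2    S4             -9.20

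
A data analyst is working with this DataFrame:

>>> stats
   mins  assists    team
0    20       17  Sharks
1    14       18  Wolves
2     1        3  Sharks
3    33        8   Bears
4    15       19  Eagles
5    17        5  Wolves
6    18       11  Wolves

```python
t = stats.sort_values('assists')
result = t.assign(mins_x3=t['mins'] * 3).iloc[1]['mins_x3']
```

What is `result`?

sort by assists:
   mins  assists    team
2     1        3  Sharks
5    17        5  Wolves
3    33        8   Bears
6    18       11  Wolves
0    20       17  Sharks
1    14       18  Wolves
4    15       19  Eagles
add column mins_x3 = t['mins'] * 3:
   mins  assists    team  mins_x3
2     1        3  Sharks        3
5    17        5  Wolves       51
3    33        8   Bears       99
6    18       11  Wolves       54
0    20       17  Sharks       60
1    14       18  Wolves       42
4    15       19  Eagles       45
Then the value at position 1, column 'mins_x3': 51

51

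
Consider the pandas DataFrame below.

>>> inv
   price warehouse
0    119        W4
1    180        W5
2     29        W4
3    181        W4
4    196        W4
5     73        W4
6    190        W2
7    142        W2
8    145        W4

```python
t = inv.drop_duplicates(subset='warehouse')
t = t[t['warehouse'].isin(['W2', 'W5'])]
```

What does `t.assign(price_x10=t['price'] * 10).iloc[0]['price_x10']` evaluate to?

1800

drop duplicate warehouse (keep=first):
   price warehouse
0    119        W4
1    180        W5
6    190        W2
filter rows where warehouse in ['W2', 'W5']:
   price warehouse
1    180        W5
6    190        W2
add column price_x10 = t['price'] * 10:
   price warehouse  price_x10
1    180        W5       1800
6    190        W2       1900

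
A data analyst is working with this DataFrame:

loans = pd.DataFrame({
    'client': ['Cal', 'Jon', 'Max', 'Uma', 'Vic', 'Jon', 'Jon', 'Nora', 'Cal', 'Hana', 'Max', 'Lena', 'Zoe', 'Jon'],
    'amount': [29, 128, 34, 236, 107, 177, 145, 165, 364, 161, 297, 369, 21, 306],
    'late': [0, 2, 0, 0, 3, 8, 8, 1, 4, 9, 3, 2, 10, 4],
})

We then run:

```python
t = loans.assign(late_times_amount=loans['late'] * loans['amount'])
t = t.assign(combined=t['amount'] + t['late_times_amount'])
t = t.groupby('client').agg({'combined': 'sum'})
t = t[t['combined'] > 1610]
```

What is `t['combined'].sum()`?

add column late_times_amount = loans['late'] * loans['amount']:
   client  amount  late  late_times_amount
0     Cal      29     0                  0
1     Jon     128     2                256
2     Max      34     0                  0
3     Uma     236     0                  0
4     Vic     107     3                321
5     Jon     177     8               1416
6     Jon     145     8               1160
7    Nora     165     1                165
8     Cal     364     4               1456
9    Hana     161     9               1449
10    Max     297     3                891
11   Lena     369     2                738
12    Zoe      21    10                210
13    Jon     306     4               1224
add column combined = t['amount'] + t['late_times_amount']:
   client  amount  late  late_times_amount  combined
0     Cal      29     0                  0        29
1     Jon     128     2                256       384
2     Max      34     0                  0        34
3     Uma     236     0                  0       236
4     Vic     107     3                321       428
5     Jon     177     8               1416      1593
6     Jon     145     8               1160      1305
7    Nora     165     1                165       330
8     Cal     364     4               1456      1820
9    Hana     161     9               1449      1610
10    Max     297     3                891      1188
11   Lena     369     2                738      1107
12    Zoe      21    10                210       231
13    Jon     306     4               1224      1530
group by client, sum of combined:
        combined
client          
Cal         1849
Hana        1610
Jon         4812
Lena        1107
Max         1222
Nora         330
Uma          236
Vic          428
Zoe          231
filter rows where combined > 1610:
        combined
client          
Cal         1849
Jon         4812
Finally, sum of column 'combined' = 6661.

6661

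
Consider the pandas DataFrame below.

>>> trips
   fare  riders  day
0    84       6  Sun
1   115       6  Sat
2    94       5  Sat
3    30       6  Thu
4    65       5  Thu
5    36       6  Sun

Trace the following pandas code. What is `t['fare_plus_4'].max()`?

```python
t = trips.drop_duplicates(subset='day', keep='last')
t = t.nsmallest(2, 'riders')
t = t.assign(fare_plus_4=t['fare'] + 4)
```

drop duplicate day (keep=last):
   fare  riders  day
2    94       5  Sat
4    65       5  Thu
5    36       6  Sun
take 2 rows with smallest riders:
   fare  riders  day
2    94       5  Sat
4    65       5  Thu
add column fare_plus_4 = t['fare'] + 4:
   fare  riders  day  fare_plus_4
2    94       5  Sat           98
4    65       5  Thu           69
Then the max of column 'fare_plus_4': 98

98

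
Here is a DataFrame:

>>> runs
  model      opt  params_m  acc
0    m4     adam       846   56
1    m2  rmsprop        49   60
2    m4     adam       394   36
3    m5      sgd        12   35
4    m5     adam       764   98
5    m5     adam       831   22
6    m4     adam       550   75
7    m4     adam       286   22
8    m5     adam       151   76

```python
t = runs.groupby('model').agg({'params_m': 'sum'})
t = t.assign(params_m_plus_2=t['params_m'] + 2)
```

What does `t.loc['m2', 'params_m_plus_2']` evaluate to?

group by model, sum of params_m:
       params_m
model          
m2           49
m4         2076
m5         1758
add column params_m_plus_2 = t['params_m'] + 2:
       params_m  params_m_plus_2
model                           
m2           49               51
m4         2076             2078
m5         1758             1760

51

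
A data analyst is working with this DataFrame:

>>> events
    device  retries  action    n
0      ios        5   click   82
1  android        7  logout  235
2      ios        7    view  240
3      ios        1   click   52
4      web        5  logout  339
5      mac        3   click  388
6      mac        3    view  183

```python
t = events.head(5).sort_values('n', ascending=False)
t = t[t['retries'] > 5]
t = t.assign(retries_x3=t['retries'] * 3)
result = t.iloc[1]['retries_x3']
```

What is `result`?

take first 5 rows:
    device  retries  action    n
0      ios        5   click   82
1  android        7  logout  235
2      ios        7    view  240
3      ios        1   click   52
4      web        5  logout  339
sort by n descending:
    device  retries  action    n
4      web        5  logout  339
2      ios        7    view  240
1  android        7  logout  235
0      ios        5   click   82
3      ios        1   click   52
filter rows where retries > 5:
    device  retries  action    n
2      ios        7    view  240
1  android        7  logout  235
add column retries_x3 = t['retries'] * 3:
    device  retries  action    n  retries_x3
2      ios        7    view  240          21
1  android        7  logout  235          21

21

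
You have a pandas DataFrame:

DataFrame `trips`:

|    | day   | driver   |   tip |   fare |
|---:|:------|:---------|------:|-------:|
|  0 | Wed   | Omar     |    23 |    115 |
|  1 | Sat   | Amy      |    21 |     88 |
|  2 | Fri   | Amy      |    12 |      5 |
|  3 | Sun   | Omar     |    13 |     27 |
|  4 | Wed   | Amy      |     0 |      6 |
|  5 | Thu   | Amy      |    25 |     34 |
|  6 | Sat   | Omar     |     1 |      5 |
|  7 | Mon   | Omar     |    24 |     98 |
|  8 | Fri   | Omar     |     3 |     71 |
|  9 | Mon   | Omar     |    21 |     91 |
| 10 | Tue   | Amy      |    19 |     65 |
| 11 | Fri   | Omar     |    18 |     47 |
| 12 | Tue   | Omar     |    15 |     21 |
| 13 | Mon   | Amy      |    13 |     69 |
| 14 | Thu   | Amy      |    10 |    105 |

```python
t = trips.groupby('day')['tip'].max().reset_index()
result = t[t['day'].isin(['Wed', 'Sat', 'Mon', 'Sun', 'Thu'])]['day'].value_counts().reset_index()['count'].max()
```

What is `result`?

1

group by day, max of tip:
day
Fri    18
Mon    24
Sat    21
Sun    13
Thu    25
Tue    19
Wed    23
Name: tip, dtype: int64
reset_index():
   day  tip
0  Fri   18
1  Mon   24
2  Sat   21
3  Sun   13
4  Thu   25
5  Tue   19
6  Wed   23
filter rows where day in ['Wed', 'Sat', 'Mon', 'Sun', 'Thu']:
   day  tip
1  Mon   24
2  Sat   21
3  Sun   13
4  Thu   25
6  Wed   23
value_counts of day:
day
Mon    1
Sat    1
Sun    1
Thu    1
Wed    1
Name: count, dtype: int64
reset_index():
   day  count
0  Mon      1
1  Sat      1
2  Sun      1
3  Thu      1
4  Wed      1
max of column 'count' → 1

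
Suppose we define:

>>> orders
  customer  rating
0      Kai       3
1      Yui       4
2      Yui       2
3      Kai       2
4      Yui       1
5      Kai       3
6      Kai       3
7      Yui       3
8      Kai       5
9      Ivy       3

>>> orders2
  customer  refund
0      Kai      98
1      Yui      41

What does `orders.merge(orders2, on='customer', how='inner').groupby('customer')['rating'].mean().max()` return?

merge on 'customer' (how='inner') → 9 rows:
  customer  rating  refund
0      Kai       3      98
1      Yui       4      41
2      Yui       2      41
3      Kai       2      98
4      Yui       1      41
5      Kai       3      98
6      Kai       3      98
7      Yui       3      41
8      Kai       5      98
group by customer, mean of rating:
customer
Kai    3.2
Yui    2.5
Name: rating, dtype: float64
Reading off the max of the resulting series, we get 3.2.

3.2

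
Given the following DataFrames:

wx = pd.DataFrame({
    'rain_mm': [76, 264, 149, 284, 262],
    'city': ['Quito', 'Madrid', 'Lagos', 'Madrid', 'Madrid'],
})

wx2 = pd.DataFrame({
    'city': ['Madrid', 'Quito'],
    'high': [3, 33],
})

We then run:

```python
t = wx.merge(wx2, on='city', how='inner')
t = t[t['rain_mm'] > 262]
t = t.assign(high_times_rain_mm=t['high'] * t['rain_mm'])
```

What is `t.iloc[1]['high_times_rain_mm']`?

852

merge on 'city' (how='inner') → 4 rows:
   rain_mm    city  high
0       76   Quito    33
1      264  Madrid     3
2      284  Madrid     3
3      262  Madrid     3
filter rows where rain_mm > 262:
   rain_mm    city  high
1      264  Madrid     3
2      284  Madrid     3
add column high_times_rain_mm = t['high'] * t['rain_mm']:
   rain_mm    city  high  high_times_rain_mm
1      264  Madrid     3                 792
2      284  Madrid     3                 852
Then the value at position 1, column 'high_times_rain_mm': 852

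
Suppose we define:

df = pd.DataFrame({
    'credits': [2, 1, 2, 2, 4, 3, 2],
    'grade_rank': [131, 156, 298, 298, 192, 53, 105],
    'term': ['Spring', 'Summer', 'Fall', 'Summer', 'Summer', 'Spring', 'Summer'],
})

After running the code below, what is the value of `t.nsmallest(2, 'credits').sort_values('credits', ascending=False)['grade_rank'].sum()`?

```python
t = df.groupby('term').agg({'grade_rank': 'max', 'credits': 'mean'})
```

group by term: max(grade_rank), mean(credits):
        grade_rank  credits
term                       
Fall           298     2.00
Spring         131     2.50
Summer         298     2.25
take 2 rows with smallest credits:
        grade_rank  credits
term                       
Fall           298     2.00
Summer         298     2.25
sort by credits descending:
        grade_rank  credits
term                       
Summer         298     2.25
Fall           298     2.00

596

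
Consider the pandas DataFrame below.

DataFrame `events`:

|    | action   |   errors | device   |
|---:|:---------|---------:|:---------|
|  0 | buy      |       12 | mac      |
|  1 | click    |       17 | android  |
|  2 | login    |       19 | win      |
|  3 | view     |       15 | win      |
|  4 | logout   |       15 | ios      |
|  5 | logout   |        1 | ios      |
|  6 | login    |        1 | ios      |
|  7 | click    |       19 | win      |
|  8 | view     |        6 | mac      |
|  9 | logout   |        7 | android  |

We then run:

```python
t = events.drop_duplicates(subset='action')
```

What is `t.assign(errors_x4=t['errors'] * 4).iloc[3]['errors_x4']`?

60

drop duplicate action (keep=first):
   action  errors   device
0     buy      12      mac
1   click      17  android
2   login      19      win
3    view      15      win
4  logout      15      ios
add column errors_x4 = t['errors'] * 4:
   action  errors   device  errors_x4
0     buy      12      mac         48
1   click      17  android         68
2   login      19      win         76
3    view      15      win         60
4  logout      15      ios         60
So iloc[3]['errors_x4'] = 60.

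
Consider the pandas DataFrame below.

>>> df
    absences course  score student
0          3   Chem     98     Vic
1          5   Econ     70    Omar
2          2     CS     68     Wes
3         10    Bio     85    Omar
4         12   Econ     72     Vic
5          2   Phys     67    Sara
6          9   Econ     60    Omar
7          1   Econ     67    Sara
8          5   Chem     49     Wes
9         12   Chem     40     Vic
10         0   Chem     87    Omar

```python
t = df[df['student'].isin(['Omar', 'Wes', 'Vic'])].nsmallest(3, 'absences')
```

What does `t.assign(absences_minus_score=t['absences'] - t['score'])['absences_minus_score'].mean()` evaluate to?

-82.6666666667

filter rows where student in ['Omar', 'Wes', 'Vic']:
    absences course  score student
0          3   Chem     98     Vic
1          5   Econ     70    Omar
2          2     CS     68     Wes
3         10    Bio     85    Omar
4         12   Econ     72     Vic
6          9   Econ     60    Omar
8          5   Chem     49     Wes
9         12   Chem     40     Vic
10         0   Chem     87    Omar
take 3 rows with smallest absences:
    absences course  score student
10         0   Chem     87    Omar
2          2     CS     68     Wes
0          3   Chem     98     Vic
add column absences_minus_score = t['absences'] - t['score']:
    absences course  score student  absences_minus_score
10         0   Chem     87    Omar                   -87
2          2     CS     68     Wes                   -66
0          3   Chem     98     Vic                   -95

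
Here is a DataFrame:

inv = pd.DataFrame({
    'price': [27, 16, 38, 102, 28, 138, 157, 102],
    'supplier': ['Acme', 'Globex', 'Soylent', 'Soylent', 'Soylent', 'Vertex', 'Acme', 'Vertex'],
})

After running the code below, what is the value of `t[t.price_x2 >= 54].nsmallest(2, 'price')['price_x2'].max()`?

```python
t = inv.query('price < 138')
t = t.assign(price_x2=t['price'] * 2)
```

56

filter rows where price < 138:
   price supplier
0     27     Acme
1     16   Globex
2     38  Soylent
3    102  Soylent
4     28  Soylent
7    102   Vertex
add column price_x2 = t['price'] * 2:
   price supplier  price_x2
0     27     Acme        54
1     16   Globex        32
2     38  Soylent        76
3    102  Soylent       204
4     28  Soylent        56
7    102   Vertex       204
filter rows where price_x2 >= 54:
   price supplier  price_x2
0     27     Acme        54
2     38  Soylent        76
3    102  Soylent       204
4     28  Soylent        56
7    102   Vertex       204
take 2 rows with smallest price:
   price supplier  price_x2
0     27     Acme        54
4     28  Soylent        56
Hence 56.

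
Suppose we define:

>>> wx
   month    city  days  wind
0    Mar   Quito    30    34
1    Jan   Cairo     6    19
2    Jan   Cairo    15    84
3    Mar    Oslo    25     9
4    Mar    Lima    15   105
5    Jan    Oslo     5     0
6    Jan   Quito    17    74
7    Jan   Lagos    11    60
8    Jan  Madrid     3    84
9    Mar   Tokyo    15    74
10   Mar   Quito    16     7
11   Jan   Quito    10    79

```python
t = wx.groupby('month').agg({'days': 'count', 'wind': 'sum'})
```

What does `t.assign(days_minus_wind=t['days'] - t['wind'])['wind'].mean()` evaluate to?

group by month: count(days), sum(wind):
       days  wind
month            
Jan       7   400
Mar       5   229
add column days_minus_wind = t['days'] - t['wind']:
       days  wind  days_minus_wind
month                             
Jan       7   400             -393
Mar       5   229             -224

314.5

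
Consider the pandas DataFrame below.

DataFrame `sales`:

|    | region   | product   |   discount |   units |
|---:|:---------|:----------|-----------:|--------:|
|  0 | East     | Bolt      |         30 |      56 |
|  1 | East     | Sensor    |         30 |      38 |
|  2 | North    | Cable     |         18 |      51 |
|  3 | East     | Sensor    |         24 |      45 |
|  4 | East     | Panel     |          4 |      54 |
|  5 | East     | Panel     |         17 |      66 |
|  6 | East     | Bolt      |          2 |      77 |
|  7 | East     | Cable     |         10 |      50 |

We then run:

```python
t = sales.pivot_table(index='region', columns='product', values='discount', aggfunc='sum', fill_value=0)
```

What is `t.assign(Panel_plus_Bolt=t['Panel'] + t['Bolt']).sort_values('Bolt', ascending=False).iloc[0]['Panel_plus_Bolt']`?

pivot: rows=region, cols=product, sum(discount):
product  Bolt  Cable  Panel  Sensor
region                             
East       32     10     21      54
North       0     18      0       0
add column Panel_plus_Bolt = t['Panel'] + t['Bolt']:
product  Bolt  Cable  Panel  Sensor  Panel_plus_Bolt
region                                              
East       32     10     21      54               53
North       0     18      0       0                0
sort by Bolt descending:
product  Bolt  Cable  Panel  Sensor  Panel_plus_Bolt
region                                              
East       32     10     21      54               53
North       0     18      0       0                0

53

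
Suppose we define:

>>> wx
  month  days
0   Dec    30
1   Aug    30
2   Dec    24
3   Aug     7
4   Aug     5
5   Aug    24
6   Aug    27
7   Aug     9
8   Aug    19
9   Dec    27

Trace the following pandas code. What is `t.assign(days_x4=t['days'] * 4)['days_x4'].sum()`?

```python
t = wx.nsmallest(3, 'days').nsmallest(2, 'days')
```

48

take 3 rows with smallest days:
  month  days
4   Aug     5
3   Aug     7
7   Aug     9
take 2 rows with smallest days:
  month  days
4   Aug     5
3   Aug     7
add column days_x4 = t['days'] * 4:
  month  days  days_x4
4   Aug     5       20
3   Aug     7       28
Reading off the sum of column 'days_x4', we get 48.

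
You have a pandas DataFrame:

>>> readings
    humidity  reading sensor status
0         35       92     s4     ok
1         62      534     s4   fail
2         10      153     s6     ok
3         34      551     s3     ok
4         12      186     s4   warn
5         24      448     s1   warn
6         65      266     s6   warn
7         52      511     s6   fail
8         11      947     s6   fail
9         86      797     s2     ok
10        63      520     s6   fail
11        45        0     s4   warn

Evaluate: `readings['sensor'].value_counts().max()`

value_counts of sensor:
sensor
s6    5
s4    4
s3    1
s1    1
s2    1
Name: count, dtype: int64

5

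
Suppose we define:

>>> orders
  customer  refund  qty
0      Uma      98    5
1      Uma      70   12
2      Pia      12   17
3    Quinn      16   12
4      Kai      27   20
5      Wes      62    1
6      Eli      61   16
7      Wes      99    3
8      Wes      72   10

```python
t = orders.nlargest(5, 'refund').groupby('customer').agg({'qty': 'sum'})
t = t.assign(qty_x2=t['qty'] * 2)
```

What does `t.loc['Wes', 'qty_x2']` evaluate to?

take 5 rows with largest refund:
  customer  refund  qty
7      Wes      99    3
0      Uma      98    5
8      Wes      72   10
1      Uma      70   12
5      Wes      62    1
group by customer, sum of qty:
          qty
customer     
Uma        17
Wes        14
add column qty_x2 = t['qty'] * 2:
          qty  qty_x2
customer             
Uma        17      34
Wes        14      28
Reading off the value at row 'Wes', column 'qty_x2', we get 28.

28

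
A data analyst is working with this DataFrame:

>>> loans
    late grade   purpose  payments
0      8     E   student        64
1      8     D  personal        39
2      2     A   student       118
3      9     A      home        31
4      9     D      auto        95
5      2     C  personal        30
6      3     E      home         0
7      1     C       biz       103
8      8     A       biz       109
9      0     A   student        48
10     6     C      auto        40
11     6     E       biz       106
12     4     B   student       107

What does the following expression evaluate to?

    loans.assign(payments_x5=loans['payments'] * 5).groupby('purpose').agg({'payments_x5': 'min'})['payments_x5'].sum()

add column payments_x5 = loans['payments'] * 5:
    late grade   purpose  payments  payments_x5
0      8     E   student        64          320
1      8     D  personal        39          195
2      2     A   student       118          590
3      9     A      home        31          155
4      9     D      auto        95          475
5      2     C  personal        30          150
6      3     E      home         0            0
7      1     C       biz       103          515
8      8     A       biz       109          545
9      0     A   student        48          240
10     6     C      auto        40          200
11     6     E       biz       106          530
12     4     B   student       107          535
group by purpose, min of payments_x5:
          payments_x5
purpose              
auto              200
biz               515
home                0
personal          150
student           240
Taking the sum of column 'payments_x5' gives 1105.

1105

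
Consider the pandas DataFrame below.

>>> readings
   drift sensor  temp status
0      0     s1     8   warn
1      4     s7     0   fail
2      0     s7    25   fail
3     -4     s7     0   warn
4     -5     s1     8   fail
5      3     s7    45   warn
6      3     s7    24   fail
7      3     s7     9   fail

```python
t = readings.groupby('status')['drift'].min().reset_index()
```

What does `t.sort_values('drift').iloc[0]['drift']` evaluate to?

-5

group by status, min of drift:
status
fail   -5
warn   -4
Name: drift, dtype: int64
reset_index():
  status  drift
0   fail     -5
1   warn     -4
sort by drift:
  status  drift
0   fail     -5
1   warn     -4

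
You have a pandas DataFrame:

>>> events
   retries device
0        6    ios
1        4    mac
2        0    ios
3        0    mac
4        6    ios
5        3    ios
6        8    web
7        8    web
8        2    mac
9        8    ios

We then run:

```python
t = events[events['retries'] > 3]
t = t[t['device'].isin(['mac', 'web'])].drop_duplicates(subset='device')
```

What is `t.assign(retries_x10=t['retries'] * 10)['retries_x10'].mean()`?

filter rows where retries > 3:
   retries device
0        6    ios
1        4    mac
4        6    ios
6        8    web
7        8    web
9        8    ios
filter rows where device in ['mac', 'web']:
   retries device
1        4    mac
6        8    web
7        8    web
drop duplicate device (keep=first):
   retries device
1        4    mac
6        8    web
add column retries_x10 = t['retries'] * 10:
   retries device  retries_x10
1        4    mac           40
6        8    web           80

60.0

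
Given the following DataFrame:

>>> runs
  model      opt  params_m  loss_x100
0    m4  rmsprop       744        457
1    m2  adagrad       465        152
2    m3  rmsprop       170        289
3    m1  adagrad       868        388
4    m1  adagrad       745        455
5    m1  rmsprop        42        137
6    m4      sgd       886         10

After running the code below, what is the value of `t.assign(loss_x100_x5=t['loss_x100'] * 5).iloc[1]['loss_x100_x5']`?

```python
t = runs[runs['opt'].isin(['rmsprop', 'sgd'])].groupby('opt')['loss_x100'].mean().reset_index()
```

50.0

filter rows where opt in ['rmsprop', 'sgd']:
  model      opt  params_m  loss_x100
0    m4  rmsprop       744        457
2    m3  rmsprop       170        289
5    m1  rmsprop        42        137
6    m4      sgd       886         10
group by opt, mean of loss_x100:
opt
rmsprop    294.333333
sgd         10.000000
Name: loss_x100, dtype: float64
reset_index():
       opt   loss_x100
0  rmsprop  294.333333
1      sgd   10.000000
add column loss_x100_x5 = t['loss_x100'] * 5:
       opt   loss_x100  loss_x100_x5
0  rmsprop  294.333333   1471.666667
1      sgd   10.000000     50.000000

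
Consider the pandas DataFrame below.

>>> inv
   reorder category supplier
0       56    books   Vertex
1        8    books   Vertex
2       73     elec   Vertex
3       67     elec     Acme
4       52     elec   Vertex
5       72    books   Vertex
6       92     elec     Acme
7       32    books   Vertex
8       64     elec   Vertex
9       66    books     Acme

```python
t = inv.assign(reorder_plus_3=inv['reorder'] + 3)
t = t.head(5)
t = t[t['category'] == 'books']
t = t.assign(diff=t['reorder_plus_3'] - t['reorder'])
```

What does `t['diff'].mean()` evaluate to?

3.0

add column reorder_plus_3 = inv['reorder'] + 3:
   reorder category supplier  reorder_plus_3
0       56    books   Vertex              59
1        8    books   Vertex              11
2       73     elec   Vertex              76
3       67     elec     Acme              70
4       52     elec   Vertex              55
5       72    books   Vertex              75
6       92     elec     Acme              95
7       32    books   Vertex              35
8       64     elec   Vertex              67
9       66    books     Acme              69
take first 5 rows:
   reorder category supplier  reorder_plus_3
0       56    books   Vertex              59
1        8    books   Vertex              11
2       73     elec   Vertex              76
3       67     elec     Acme              70
4       52     elec   Vertex              55
filter rows where category == 'books':
   reorder category supplier  reorder_plus_3
0       56    books   Vertex              59
1        8    books   Vertex              11
add column diff = t['reorder_plus_3'] - t['reorder']:
   reorder category supplier  reorder_plus_3  diff
0       56    books   Vertex              59     3
1        8    books   Vertex              11     3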